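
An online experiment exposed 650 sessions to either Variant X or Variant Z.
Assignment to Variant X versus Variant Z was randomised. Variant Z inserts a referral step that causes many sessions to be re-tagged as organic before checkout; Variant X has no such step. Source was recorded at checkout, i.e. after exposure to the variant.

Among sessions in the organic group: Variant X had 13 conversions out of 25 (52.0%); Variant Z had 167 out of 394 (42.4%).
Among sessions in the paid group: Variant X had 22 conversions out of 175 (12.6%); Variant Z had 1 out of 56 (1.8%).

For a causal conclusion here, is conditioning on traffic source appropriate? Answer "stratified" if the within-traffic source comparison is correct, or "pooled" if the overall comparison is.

pooled

Because the variant influences traffic source, traffic source is a post-treatment mediator, not a confounder. Stratifying on it would bias the estimate; the causal effect is the crude pooled difference.
Pooled: Variant X 17.5% vs Variant Z 37.3%; Variant Z is higher overall.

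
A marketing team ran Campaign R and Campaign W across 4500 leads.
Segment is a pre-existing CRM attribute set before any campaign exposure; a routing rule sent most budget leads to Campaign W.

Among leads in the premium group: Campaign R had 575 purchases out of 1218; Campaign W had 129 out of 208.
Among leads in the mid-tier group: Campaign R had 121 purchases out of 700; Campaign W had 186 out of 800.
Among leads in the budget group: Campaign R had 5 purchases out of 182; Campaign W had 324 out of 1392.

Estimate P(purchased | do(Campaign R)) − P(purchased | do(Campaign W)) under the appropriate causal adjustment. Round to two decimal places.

-0.14

Customer segment satisfies the back-door criterion: it is not a descendant of the campaign, and it blocks the spurious path from campaign to outcome. Adjusting for it (i.e., using the within-customer segment rates) gives the causal effect.
Adjusting over the population distribution of customer segment: 0.317·(0.472−0.620) + 0.333·(0.173−0.233) + 0.350·(0.027−0.233) = -0.139.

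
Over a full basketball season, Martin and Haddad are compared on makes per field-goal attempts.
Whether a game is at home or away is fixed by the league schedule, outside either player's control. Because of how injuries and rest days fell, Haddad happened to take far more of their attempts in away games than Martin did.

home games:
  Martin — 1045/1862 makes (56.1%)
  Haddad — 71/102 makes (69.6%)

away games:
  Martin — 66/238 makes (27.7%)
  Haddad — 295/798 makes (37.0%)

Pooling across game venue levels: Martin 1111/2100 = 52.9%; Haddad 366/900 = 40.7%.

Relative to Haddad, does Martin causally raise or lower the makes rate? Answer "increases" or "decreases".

Game venue satisfies the back-door criterion: it is not a descendant of the player, and it blocks the spurious path from player to outcome. Adjusting for it (i.e., using the within-game venue rates) gives the causal effect.
Within each level — home games: 56.1% vs 69.6%; away games: 27.7% vs 37.0% — Haddad is higher every time.

decreases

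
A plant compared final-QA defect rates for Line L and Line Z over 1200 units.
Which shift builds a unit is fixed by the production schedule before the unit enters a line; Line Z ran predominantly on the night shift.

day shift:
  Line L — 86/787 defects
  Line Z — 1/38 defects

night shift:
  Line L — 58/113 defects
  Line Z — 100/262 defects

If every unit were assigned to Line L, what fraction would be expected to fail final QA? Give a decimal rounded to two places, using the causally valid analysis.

Shift satisfies the back-door criterion: it is not a descendant of the line, and it blocks the spurious path from line to outcome. Adjusting for it (i.e., using the within-shift rates) gives the causal effect.
Standardising Line L to the population shift mix: 0.688·86/787 + 0.312·58/113 = 0.236.

0.24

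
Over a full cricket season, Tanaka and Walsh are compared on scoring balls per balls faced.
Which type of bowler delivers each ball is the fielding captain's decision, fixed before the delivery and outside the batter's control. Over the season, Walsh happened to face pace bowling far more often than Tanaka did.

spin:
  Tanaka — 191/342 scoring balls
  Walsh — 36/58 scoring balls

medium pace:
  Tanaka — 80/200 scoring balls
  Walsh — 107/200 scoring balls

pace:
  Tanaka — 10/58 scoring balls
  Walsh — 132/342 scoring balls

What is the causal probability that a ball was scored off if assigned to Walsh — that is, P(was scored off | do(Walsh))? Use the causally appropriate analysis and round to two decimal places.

Bowling type is set before the player has any effect — it is not caused by the player — and it independently drives the outcome. That makes it a confounder, so the causal comparison is within bowling type levels.
Standardising Walsh to the population bowling type mix: 0.333·36/58 + 0.333·107/200 + 0.333·132/342 = 0.514.

0.51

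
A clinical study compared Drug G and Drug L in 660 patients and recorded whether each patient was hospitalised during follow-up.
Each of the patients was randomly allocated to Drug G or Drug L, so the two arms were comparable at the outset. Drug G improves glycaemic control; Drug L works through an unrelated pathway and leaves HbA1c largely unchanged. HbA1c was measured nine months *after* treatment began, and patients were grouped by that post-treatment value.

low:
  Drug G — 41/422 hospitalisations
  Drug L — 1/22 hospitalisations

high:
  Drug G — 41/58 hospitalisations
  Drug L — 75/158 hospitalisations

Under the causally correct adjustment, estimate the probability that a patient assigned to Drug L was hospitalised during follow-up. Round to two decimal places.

0.42

HbA1c lies on the pathway drug → HbA1c → outcome, so adjusting for it blocks the indirect effect. For the total causal effect of drug, use the unadjusted pooled rates.
So P(outcome | do(Drug L)) is just the pooled rate for Drug L: 76/180 = 0.422.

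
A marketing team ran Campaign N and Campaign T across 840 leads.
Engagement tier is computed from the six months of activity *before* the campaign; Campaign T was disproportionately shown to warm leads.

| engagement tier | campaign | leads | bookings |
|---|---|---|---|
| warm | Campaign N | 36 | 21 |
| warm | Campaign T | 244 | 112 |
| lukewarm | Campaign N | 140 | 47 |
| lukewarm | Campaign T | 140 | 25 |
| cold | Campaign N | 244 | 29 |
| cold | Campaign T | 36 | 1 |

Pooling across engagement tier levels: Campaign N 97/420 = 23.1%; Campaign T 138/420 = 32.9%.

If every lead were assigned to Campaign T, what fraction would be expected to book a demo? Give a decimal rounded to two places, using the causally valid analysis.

Engagement tier is set before the campaign has any effect — it is not caused by the campaign — and it independently drives the outcome. That makes it a confounder, so the causal comparison is within engagement tier levels.
Standardising Campaign T to the population engagement tier mix: 0.333·112/244 + 0.333·25/140 + 0.333·1/36 = 0.222.

0.22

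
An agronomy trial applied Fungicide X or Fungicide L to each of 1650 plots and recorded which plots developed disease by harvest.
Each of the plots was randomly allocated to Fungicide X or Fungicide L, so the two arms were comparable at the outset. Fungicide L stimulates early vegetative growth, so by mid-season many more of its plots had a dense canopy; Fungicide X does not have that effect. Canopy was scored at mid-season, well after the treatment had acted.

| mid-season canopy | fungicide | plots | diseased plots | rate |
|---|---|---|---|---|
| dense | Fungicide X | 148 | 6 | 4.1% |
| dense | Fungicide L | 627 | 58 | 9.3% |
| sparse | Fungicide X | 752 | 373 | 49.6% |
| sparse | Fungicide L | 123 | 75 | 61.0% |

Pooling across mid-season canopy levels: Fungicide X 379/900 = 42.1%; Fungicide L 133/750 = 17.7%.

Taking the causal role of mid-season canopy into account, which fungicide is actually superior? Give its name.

Fungicide L

The mid-season canopy-specific comparison favours Fungicide X throughout, but the pooled figures favour Fungicide L. The question is whether to condition on mid-season canopy.
Because the fungicide influences mid-season canopy, mid-season canopy is a post-treatment mediator, not a confounder. Stratifying on it would bias the estimate; the causal effect is the crude pooled difference.
Pooled: Fungicide X 42.1% vs Fungicide L 17.7%; Fungicide L is lower overall.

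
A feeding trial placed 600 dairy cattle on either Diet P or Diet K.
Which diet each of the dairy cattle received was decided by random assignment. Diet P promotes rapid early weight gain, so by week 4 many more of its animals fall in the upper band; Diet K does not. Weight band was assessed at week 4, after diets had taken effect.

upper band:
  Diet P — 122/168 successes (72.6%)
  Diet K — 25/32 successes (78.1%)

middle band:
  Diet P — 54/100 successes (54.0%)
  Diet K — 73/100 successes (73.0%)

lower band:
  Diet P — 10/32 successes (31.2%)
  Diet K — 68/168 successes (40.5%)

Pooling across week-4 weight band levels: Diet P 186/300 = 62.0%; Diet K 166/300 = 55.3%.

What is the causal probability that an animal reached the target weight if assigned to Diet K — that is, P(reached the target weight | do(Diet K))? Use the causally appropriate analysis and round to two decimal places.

0.55

Within every week-4 weight band level Diet K has the higher rate, yet pooled Diet P does — Simpson's reversal.
Stratifying would compare diets among dairy cattle the diets themselves sorted into week-4 weight band groups — a form of selection on an intermediate. The unconditioned pooled rates give the total causal effect.
So P(outcome | do(Diet K)) is just the pooled rate for Diet K: 166/300 = 0.553.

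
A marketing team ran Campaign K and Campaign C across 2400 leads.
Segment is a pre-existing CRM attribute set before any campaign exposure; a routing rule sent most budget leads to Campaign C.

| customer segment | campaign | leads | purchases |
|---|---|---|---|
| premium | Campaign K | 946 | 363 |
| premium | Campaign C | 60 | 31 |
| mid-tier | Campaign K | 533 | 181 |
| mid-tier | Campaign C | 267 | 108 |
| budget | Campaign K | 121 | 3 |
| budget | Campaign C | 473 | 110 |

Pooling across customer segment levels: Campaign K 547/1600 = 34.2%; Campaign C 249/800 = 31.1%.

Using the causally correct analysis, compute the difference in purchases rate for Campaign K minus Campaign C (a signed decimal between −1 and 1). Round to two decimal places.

Customer segment is set before the campaign has any effect — it is not caused by the campaign — and it independently drives the outcome. That makes it a confounder, so the causal comparison is within customer segment levels.
Adjusting over the population distribution of customer segment: 0.419·(0.384−0.517) + 0.333·(0.340−0.404) + 0.247·(0.025−0.233) = -0.129.

-0.13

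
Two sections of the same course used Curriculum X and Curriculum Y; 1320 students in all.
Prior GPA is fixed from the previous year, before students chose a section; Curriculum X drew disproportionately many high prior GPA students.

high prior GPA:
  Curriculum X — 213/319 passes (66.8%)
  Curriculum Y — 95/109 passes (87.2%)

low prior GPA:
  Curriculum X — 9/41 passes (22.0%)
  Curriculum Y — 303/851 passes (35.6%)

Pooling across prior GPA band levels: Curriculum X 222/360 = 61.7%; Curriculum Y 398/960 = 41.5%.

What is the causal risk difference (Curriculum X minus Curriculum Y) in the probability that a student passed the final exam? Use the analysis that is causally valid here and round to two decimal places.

-0.16

The stratified and pooled comparisons disagree (Curriculum Y wins within each prior GPA band; Curriculum X wins overall), so the answer turns on the causal role of prior GPA band.
Prior GPA band is set before the teaching method has any effect — it is not caused by the teaching method — and it independently drives the outcome. That makes it a confounder, so the causal comparison is within prior GPA band levels.
Adjusting over the population distribution of prior GPA band: 0.324·(0.668−0.872) + 0.676·(0.220−0.356) = -0.158.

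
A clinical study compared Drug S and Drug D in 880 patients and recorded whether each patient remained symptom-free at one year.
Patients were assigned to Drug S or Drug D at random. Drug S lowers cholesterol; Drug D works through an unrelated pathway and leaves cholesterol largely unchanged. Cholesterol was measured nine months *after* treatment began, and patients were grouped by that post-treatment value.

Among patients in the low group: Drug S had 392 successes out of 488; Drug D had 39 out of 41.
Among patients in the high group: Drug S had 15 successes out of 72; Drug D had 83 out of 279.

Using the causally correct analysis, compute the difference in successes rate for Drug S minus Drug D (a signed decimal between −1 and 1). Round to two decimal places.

+0.35

The cholesterol-specific comparison favours Drug D throughout, but the pooled figures favour Drug S. The question is whether to condition on cholesterol.
Cholesterol is recorded after the drug and is itself shifted by it — it sits on the causal path from drug to outcome. Conditioning on a mediator would strip out part of the effect we want; the pooled comparison gives the total causal effect.
The causal difference is the pooled difference: 0.727 − 0.381 = +0.346.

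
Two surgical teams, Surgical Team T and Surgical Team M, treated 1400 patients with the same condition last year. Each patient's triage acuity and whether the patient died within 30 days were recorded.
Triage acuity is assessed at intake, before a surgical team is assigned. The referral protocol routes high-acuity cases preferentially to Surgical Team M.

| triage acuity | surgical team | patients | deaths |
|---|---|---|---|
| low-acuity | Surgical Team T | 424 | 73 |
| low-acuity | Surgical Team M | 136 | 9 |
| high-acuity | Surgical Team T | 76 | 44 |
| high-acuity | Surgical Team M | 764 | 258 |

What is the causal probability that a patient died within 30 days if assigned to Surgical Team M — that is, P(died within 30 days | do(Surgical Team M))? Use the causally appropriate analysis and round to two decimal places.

Here triage acuity is a common cause — it drives both which surgical team a case falls under and the outcome. The crude comparison mixes populations; the stratum-specific rates are the causally relevant ones.
Standardising Surgical Team M to the population triage acuity mix: 0.400·9/136 + 0.600·258/764 = 0.229.

0.23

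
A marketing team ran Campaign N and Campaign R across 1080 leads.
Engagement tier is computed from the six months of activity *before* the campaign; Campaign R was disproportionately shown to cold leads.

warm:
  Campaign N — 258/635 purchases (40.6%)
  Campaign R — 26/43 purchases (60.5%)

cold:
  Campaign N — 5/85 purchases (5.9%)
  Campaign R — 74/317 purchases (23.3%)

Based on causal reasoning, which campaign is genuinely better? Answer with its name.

Campaign R

Nothing the campaign does changes engagement tier; the imbalance is an allocation artefact. With engagement tier also predicting the outcome, the pooled figure is confounded, and the within-stratum comparison is the causal one.
Within each level — warm: 40.6% vs 60.5%; cold: 5.9% vs 23.3% — Campaign R is higher every time.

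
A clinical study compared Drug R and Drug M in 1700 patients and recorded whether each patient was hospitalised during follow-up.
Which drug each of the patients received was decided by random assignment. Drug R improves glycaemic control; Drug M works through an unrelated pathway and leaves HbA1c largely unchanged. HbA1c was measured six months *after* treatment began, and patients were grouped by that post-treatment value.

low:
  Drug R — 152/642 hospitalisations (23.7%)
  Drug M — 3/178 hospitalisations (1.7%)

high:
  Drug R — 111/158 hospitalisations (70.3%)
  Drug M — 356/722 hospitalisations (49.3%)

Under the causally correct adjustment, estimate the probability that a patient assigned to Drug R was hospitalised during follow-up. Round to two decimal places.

0.33

The HbA1c-specific comparison favours Drug M throughout, but the pooled figures favour Drug R. The question is whether to condition on HbA1c.
HbA1c is downstream of the drug. One should not condition on a consequence of treatment, so the overall rates are the right comparison.
So P(outcome | do(Drug R)) is just the pooled rate for Drug R: 263/800 = 0.329.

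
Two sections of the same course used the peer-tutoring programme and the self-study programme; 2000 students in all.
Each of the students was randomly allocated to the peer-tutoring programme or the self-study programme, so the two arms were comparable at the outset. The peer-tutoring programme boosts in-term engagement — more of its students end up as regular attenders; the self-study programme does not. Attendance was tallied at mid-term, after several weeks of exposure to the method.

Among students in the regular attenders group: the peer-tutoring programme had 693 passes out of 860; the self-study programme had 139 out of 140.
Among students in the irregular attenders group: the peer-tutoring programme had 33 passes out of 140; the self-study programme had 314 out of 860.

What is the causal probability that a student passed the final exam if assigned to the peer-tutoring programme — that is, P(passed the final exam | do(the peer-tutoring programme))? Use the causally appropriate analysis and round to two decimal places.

0.73

Within every mid-term attendance level the self-study programme has the higher rate, yet pooled the peer-tutoring programme does — Simpson's reversal.
Mid-term attendance here is a post-treatment variable shaped by the teaching method; conditioning on it would introduce bias rather than remove it. The overall comparison is the causal one.
So P(outcome | do(the peer-tutoring programme)) is just the pooled rate for the peer-tutoring programme: 726/1000 = 0.726.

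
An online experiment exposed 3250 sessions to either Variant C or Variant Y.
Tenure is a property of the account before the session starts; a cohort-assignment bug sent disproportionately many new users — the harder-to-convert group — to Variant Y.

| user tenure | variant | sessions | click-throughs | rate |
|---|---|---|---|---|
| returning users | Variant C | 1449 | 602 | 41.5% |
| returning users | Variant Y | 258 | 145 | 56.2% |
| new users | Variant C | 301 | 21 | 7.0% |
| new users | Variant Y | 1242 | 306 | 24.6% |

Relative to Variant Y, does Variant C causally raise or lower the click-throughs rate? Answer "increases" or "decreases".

decreases

The imbalance in user tenure arose from how sessions were allocated, not from anything the variant did; and user tenure independently affects the outcome. The pooled gap is confounded — condition on user tenure.
Within each level — returning users: 41.5% vs 56.2%; new users: 7.0% vs 24.6% — Variant Y is higher every time.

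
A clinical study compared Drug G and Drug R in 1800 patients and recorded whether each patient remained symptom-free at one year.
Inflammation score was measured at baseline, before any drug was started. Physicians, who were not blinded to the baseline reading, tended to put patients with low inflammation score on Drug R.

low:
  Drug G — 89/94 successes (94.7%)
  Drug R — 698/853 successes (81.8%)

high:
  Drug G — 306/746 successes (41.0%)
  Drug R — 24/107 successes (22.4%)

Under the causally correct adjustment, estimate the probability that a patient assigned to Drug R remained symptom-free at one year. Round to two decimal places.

0.54

Here inflammation score is a common cause — it drives both which drug a case falls under and the outcome. The crude comparison mixes populations; the stratum-specific rates are the causally relevant ones.
Standardising Drug R to the population inflammation score mix: 0.526·698/853 + 0.474·24/107 = 0.537.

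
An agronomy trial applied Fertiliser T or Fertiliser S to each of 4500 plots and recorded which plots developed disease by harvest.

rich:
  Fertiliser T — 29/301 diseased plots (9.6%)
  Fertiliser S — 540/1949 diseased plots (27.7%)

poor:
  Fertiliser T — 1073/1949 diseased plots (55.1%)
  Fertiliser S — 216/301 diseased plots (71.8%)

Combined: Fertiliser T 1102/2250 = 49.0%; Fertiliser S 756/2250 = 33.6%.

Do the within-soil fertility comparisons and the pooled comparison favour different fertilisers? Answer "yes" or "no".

yes

Within each soil fertility level (rich 9.6% vs 27.7%; poor 55.1% vs 71.8%), Fertiliser T has the lower rate every time. Pooled: 49.0% vs 33.6% — Fertiliser S has the lower rate overall. The two comparisons disagree.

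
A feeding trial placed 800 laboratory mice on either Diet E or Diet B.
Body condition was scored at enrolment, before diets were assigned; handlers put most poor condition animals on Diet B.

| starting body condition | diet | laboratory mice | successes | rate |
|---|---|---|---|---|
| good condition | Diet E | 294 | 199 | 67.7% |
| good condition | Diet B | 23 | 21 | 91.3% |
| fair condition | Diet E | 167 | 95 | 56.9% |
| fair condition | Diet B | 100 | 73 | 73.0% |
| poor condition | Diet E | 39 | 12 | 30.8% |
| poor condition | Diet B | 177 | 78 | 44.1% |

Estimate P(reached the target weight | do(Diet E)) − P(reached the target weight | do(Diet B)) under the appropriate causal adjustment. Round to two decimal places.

-0.18

Within every starting body condition level Diet B has the higher rate, yet pooled Diet E does — Simpson's reversal.
Nothing the diet does changes starting body condition; the imbalance is an allocation artefact. With starting body condition also predicting the outcome, the pooled figure is confounded, and the within-stratum comparison is the causal one.
Adjusting over the population distribution of starting body condition: 0.396·(0.677−0.913) + 0.334·(0.569−0.730) + 0.270·(0.308−0.441) = -0.183.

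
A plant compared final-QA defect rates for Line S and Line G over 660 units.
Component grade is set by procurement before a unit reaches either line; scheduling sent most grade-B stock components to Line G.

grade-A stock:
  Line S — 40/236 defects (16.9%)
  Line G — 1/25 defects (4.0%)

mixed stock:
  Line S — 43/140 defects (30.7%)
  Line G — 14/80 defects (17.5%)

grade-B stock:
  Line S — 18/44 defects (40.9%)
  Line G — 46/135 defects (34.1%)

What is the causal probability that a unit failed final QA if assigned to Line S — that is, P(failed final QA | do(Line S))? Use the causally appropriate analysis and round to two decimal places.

The imbalance in component grade arose from how units were allocated, not from anything the line did; and component grade independently affects the outcome. The pooled gap is confounded — condition on component grade.
Standardising Line S to the population component grade mix: 0.395·40/236 + 0.333·43/140 + 0.271·18/44 = 0.280.

0.28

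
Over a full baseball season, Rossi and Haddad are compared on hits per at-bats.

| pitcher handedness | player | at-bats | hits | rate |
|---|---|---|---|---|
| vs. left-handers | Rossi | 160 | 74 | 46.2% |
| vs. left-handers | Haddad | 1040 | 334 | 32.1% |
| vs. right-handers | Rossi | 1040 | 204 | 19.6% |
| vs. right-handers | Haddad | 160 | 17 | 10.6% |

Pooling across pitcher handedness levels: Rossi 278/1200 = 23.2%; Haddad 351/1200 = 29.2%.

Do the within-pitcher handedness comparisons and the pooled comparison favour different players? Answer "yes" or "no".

Within each pitcher handedness level (vs. left-handers 46.2% vs 32.1%; vs. right-handers 19.6% vs 10.6%), Rossi has the higher rate every time. Pooled: 23.2% vs 29.2% — Haddad has the higher rate overall. The two comparisons disagree.

yes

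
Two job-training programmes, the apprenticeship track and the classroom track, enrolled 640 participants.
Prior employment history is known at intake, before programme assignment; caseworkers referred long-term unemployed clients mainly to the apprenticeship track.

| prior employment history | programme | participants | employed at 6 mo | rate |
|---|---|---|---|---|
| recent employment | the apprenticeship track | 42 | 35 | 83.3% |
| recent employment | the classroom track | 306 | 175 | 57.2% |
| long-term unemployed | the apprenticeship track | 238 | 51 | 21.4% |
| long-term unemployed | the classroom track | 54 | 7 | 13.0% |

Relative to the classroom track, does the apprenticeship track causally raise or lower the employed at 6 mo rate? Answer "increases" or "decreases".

increases

The prior employment history-specific comparison favours the apprenticeship track throughout, but the pooled figures favour the classroom track. The question is whether to condition on prior employment history.
Prior employment history is set before the programme has any effect — it is not caused by the programme — and it independently drives the outcome. That makes it a confounder, so the causal comparison is within prior employment history levels.
Within each level — recent employment: 83.3% vs 57.2%; long-term unemployed: 21.4% vs 13.0% — the apprenticeship track is higher every time.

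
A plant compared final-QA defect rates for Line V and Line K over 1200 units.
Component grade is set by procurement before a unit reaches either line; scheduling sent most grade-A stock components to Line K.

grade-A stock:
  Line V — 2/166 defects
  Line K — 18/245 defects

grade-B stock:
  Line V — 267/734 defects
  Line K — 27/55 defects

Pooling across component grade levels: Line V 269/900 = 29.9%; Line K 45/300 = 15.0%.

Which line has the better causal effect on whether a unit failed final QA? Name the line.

Within every component grade level Line V has the lower rate, yet pooled Line K does — Simpson's reversal.
Here component grade is a common cause — it drives both which line a case falls under and the outcome. The crude comparison mixes populations; the stratum-specific rates are the causally relevant ones.
Within each level — grade-A stock: 1.2% vs 7.3%; grade-B stock: 36.4% vs 49.1% — Line V is lower every time.

Line V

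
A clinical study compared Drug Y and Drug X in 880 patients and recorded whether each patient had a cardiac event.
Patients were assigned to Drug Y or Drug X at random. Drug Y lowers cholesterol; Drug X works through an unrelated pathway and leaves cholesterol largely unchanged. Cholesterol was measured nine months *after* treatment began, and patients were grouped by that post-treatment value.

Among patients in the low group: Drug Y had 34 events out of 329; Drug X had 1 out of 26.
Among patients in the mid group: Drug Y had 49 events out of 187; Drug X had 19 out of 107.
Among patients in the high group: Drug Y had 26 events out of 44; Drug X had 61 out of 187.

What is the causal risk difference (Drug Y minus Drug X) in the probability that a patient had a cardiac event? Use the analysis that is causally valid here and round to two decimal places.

Cholesterol is downstream of the drug. One should not condition on a consequence of treatment, so the overall rates are the right comparison.
The causal difference is the pooled difference: 0.195 − 0.253 = -0.058.

-0.06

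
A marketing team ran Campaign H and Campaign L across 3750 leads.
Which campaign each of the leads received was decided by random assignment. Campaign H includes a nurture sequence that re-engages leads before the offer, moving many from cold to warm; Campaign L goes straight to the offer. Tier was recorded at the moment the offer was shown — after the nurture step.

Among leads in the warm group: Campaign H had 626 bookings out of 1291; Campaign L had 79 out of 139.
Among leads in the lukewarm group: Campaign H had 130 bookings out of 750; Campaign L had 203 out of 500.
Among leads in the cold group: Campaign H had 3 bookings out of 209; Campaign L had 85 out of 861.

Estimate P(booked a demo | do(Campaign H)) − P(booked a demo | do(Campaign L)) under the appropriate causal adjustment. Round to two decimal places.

+0.09

Engagement tier is recorded after the campaign and is itself shifted by it — it sits on the causal path from campaign to outcome. Conditioning on a mediator would strip out part of the effect we want; the pooled comparison gives the total causal effect.
The causal difference is the pooled difference: 0.337 − 0.245 = +0.093.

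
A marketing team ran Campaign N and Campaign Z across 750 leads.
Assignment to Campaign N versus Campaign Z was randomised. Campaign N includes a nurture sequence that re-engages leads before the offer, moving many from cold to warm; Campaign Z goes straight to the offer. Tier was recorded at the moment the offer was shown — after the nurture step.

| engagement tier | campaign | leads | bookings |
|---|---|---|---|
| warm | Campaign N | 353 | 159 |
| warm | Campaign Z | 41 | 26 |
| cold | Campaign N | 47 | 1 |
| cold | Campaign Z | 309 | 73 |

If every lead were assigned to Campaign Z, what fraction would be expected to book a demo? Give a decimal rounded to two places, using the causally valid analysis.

The engagement tier-specific comparison favours Campaign Z throughout, but the pooled figures favour Campaign N. The question is whether to condition on engagement tier.
Because the campaign influences engagement tier, engagement tier is a post-treatment mediator, not a confounder. Stratifying on it would bias the estimate; the causal effect is the crude pooled difference.
So P(outcome | do(Campaign Z)) is just the pooled rate for Campaign Z: 99/350 = 0.283.

0.28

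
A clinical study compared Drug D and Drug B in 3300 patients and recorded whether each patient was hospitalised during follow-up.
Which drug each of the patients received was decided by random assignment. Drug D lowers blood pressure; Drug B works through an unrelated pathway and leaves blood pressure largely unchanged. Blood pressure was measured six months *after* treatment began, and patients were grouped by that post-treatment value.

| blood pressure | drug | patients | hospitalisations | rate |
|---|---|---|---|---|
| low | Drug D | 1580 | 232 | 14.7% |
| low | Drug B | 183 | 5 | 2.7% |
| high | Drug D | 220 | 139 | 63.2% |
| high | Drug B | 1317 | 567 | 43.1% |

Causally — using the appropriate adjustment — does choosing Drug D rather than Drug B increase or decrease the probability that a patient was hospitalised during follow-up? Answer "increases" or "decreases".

Within every blood pressure level Drug B has the lower rate, yet pooled Drug D does — Simpson's reversal.
Blood pressure here is a post-treatment variable shaped by the drug; conditioning on it would introduce bias rather than remove it. The overall comparison is the causal one.
Pooled: Drug D 20.6% vs Drug B 38.1%; Drug D is lower overall.

decreases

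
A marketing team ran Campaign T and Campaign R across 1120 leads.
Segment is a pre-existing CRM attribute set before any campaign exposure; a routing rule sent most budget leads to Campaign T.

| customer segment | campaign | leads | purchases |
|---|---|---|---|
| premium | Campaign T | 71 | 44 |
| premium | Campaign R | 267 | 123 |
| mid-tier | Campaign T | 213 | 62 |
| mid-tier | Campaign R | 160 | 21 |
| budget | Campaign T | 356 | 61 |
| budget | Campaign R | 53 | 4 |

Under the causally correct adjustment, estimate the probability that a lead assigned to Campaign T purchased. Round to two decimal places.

Campaign T is higher inside every customer segment stratum but Campaign R is higher in aggregate. Whether to stratify depends on how customer segment relates to the campaign.
Since customer segment is a pre-existing factor (not a product of the campaign) and it affects the outcome on its own, it is a confounder. The stratified rates, not the pooled rate, identify the causal effect.
Standardising Campaign T to the population customer segment mix: 0.302·44/71 + 0.333·62/213 + 0.365·61/356 = 0.347.

0.35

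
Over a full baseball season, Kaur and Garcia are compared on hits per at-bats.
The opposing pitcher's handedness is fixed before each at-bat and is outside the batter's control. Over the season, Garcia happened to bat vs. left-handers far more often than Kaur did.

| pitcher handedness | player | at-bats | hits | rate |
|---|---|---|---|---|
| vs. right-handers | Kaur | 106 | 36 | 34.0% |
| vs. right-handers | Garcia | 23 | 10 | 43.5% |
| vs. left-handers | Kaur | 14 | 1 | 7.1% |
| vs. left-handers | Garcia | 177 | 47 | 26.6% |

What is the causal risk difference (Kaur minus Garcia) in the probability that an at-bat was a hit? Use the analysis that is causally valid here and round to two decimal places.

-0.15

Nothing the player does changes pitcher handedness; the imbalance is an allocation artefact. With pitcher handedness also predicting the outcome, the pooled figure is confounded, and the within-stratum comparison is the causal one.
Adjusting over the population distribution of pitcher handedness: 0.403·(0.340−0.435) + 0.597·(0.071−0.266) = -0.154.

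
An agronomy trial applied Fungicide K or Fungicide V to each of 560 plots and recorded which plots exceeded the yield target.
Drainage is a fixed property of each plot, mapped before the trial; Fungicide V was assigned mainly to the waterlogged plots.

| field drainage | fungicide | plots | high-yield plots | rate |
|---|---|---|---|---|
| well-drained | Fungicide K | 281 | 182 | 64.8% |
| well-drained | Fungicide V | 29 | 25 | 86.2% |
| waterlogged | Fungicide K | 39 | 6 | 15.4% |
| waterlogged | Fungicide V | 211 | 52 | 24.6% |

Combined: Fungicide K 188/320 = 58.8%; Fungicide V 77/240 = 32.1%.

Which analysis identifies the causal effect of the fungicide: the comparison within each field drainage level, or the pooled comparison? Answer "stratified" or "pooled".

stratified

Fungicide V is higher inside every field drainage stratum but Fungicide K is higher in aggregate. Whether to stratify depends on how field drainage relates to the fungicide.
Here field drainage is a common cause — it drives both which fungicide a case falls under and the outcome. The crude comparison mixes populations; the stratum-specific rates are the causally relevant ones.
Within each level — well-drained: 64.8% vs 86.2%; waterlogged: 15.4% vs 24.6% — Fungicide V is higher every time.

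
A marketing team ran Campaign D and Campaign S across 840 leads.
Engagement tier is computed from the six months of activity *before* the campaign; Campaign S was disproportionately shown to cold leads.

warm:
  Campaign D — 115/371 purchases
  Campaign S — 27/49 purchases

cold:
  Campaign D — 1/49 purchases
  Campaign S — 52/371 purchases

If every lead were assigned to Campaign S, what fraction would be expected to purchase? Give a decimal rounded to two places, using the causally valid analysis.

The imbalance in engagement tier arose from how leads were allocated, not from anything the campaign did; and engagement tier independently affects the outcome. The pooled gap is confounded — condition on engagement tier.
Standardising Campaign S to the population engagement tier mix: 0.500·27/49 + 0.500·52/371 = 0.346.

0.35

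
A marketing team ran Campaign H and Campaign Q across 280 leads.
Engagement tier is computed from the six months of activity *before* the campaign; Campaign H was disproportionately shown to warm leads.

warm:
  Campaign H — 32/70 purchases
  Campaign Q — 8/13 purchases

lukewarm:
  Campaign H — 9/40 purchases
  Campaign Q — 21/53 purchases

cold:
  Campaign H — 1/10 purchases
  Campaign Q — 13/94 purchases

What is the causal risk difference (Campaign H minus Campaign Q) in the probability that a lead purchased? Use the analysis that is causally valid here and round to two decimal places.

-0.12

The stratified and pooled comparisons disagree (Campaign Q wins within each engagement tier; Campaign H wins overall), so the answer turns on the causal role of engagement tier.
Engagement tier satisfies the back-door criterion: it is not a descendant of the campaign, and it blocks the spurious path from campaign to outcome. Adjusting for it (i.e., using the within-engagement tier rates) gives the causal effect.
Adjusting over the population distribution of engagement tier: 0.296·(0.457−0.615) + 0.332·(0.225−0.396) + 0.371·(0.100−0.138) = -0.118.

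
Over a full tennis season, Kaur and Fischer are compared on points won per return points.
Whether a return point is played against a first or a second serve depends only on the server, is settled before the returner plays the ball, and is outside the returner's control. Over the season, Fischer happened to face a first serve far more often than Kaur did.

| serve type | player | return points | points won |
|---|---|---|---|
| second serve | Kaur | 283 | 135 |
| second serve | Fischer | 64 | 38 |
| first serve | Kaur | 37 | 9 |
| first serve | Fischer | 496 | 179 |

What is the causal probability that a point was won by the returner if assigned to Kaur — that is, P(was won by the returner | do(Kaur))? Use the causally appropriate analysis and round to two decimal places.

0.34

Serve type satisfies the back-door criterion: it is not a descendant of the player, and it blocks the spurious path from player to outcome. Adjusting for it (i.e., using the within-serve type rates) gives the causal effect.
Standardising Kaur to the population serve type mix: 0.394·135/283 + 0.606·9/37 = 0.335.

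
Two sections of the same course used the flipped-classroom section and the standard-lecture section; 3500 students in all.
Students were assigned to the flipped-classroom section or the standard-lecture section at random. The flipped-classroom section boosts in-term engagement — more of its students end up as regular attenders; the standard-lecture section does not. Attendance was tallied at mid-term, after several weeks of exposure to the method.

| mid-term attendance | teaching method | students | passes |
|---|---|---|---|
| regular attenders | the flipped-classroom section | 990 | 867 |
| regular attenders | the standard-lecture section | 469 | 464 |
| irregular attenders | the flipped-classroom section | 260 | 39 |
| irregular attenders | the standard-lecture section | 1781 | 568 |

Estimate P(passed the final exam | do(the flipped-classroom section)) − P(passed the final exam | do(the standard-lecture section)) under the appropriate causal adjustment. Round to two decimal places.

+0.27

the standard-lecture section is higher inside every mid-term attendance stratum but the flipped-classroom section is higher in aggregate. Whether to stratify depends on how mid-term attendance relates to the teaching method.
Because the teaching method influences mid-term attendance, mid-term attendance is a post-treatment mediator, not a confounder. Stratifying on it would bias the estimate; the causal effect is the crude pooled difference.
The causal difference is the pooled difference: 0.725 − 0.459 = +0.266.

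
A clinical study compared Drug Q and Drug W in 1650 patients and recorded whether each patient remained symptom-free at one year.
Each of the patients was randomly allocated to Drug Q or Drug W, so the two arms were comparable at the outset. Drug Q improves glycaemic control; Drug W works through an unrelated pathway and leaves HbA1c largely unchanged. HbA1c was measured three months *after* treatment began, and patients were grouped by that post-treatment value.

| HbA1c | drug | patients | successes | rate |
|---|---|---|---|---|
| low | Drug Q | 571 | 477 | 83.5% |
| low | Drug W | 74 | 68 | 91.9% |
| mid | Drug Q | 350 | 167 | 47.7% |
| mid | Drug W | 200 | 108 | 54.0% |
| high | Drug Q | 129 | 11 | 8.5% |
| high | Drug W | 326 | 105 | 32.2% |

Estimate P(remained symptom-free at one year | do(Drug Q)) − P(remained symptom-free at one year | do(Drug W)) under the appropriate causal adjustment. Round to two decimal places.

+0.16

HbA1c is recorded after the drug and is itself shifted by it — it sits on the causal path from drug to outcome. Conditioning on a mediator would strip out part of the effect we want; the pooled comparison gives the total causal effect.
The causal difference is the pooled difference: 0.624 − 0.468 = +0.155.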